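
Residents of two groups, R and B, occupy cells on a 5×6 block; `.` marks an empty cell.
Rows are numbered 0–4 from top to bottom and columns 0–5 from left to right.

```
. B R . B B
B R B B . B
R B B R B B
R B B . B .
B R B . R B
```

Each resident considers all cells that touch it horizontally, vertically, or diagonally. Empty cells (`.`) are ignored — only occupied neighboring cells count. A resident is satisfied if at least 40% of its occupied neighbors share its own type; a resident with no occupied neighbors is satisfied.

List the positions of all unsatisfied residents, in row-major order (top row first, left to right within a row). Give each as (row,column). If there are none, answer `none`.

(0,2), (1,1), (2,3), (4,0), (4,1), (4,4)

(0,1)B 2/4 satisfied
(0,2)R 1/4 not
(0,4)B 3/3 satisfied
(0,5)B 2/2 satisfied
(1,0)B 2/4 satisfied
(1,1)R 2/7 not
(1,2)B 4/7 satisfied
(1,3)B 4/6 satisfied
(1,5)B 4/4 satisfied
(2,0)R 2/5 satisfied
(2,1)B 5/8 satisfied
(2,2)B 5/7 satisfied
(2,3)R 0/6 not
(2,4)B 4/5 satisfied
(2,5)B 3/3 satisfied
(3,0)R 2/5 satisfied
(3,1)B 5/8 satisfied
(3,2)B 4/6 satisfied
(3,4)B 3/5 satisfied
(4,0)B 1/3 not
(4,1)R 1/5 not
(4,2)B 2/3 satisfied
(4,4)R 0/2 not
(4,5)B 1/2 satisfied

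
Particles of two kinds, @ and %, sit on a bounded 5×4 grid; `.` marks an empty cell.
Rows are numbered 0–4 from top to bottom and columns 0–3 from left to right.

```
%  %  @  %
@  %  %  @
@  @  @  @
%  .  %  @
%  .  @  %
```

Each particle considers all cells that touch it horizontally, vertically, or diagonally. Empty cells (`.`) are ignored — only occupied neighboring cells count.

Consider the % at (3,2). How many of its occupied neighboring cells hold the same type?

1

Occupied neighbors of (3,2): (2,1)=@, (2,2)=@, (2,3)=@, (3,3)=@, (4,2)=@, (4,3)=%.
Same type (%): 1 of 6.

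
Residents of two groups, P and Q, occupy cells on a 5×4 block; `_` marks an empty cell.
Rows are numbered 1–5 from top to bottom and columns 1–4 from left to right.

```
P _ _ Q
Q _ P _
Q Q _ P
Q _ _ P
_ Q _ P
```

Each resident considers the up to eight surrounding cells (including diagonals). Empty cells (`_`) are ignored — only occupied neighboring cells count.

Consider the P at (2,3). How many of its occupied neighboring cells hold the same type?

Occupied neighbors of (2,3): (1,4)=Q, (3,2)=Q, (3,4)=P.
Same type (P): 1 of 3.

1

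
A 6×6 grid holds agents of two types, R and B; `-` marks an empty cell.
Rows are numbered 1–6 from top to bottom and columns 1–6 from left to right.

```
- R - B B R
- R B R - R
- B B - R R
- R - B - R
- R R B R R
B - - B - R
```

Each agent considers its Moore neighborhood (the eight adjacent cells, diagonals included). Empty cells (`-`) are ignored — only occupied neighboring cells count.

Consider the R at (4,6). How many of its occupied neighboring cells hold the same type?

Occupied neighbors of (4,6): (3,5)=R, (3,6)=R, (5,5)=R, (5,6)=R.
Same type (R): 4 of 4.

4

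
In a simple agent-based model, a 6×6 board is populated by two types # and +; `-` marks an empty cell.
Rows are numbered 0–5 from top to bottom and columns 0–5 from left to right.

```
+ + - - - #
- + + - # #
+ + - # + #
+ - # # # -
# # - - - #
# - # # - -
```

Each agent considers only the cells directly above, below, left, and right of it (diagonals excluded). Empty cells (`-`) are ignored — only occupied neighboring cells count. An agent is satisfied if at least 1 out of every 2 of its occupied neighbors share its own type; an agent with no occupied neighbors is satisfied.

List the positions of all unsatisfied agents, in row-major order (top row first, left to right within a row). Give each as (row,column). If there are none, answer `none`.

(2,4)

Row 0: (0,0)+ 1/1 satisfied · (0,1)+ 2/2 satisfied · (0,5)# 1/1 satisfied
Row 1: (1,1)+ 3/3 satisfied · (1,2)+ 1/1 satisfied · (1,4)# 1/2 satisfied · (1,5)# 3/3 satisfied
Row 2: (2,0)+ 2/2 satisfied · (2,1)+ 2/2 satisfied · (2,3)# 1/2 satisfied · (2,4)+ 0/4 not · (2,5)# 1/2 satisfied
Row 3: (3,0)+ 1/2 satisfied · (3,2)# 1/1 satisfied · (3,3)# 3/3 satisfied · (3,4)# 1/2 satisfied
Row 4: (4,0)# 2/3 satisfied · (4,1)# 1/1 satisfied · (4,5)# 0/0 satisfied
Row 5: (5,0)# 1/1 satisfied · (5,2)# 1/1 satisfied · (5,3)# 1/1 satisfied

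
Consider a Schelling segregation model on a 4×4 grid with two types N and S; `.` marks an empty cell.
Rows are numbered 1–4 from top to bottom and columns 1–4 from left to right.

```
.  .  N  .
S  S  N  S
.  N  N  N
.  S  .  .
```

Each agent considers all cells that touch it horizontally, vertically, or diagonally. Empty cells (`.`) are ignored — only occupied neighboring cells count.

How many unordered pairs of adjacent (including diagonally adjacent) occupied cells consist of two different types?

Scan each occupied cell's neighbors to the right and below (and the two forward diagonals) so each pair is counted once.
Row 1: N(1,3)–N(2,3)= N(1,3)–S(2,4)≠ N(1,3)–S(2,2)≠  → 2/3 unlike.
Row 2: S(2,1)–S(2,2)= S(2,1)–N(3,2)≠ S(2,2)–N(2,3)≠ S(2,2)–N(3,2)≠ S(2,2)–N(3,3)≠ N(2,3)–S(2,4)≠ N(2,3)–N(3,3)= N(2,3)–N(3,4)= N(2,3)–N(3,2)= S(2,4)–N(3,4)≠ S(2,4)–N(3,3)≠  → 7/11 unlike.
Row 3: N(3,2)–N(3,3)= N(3,2)–S(4,2)≠ N(3,3)–N(3,4)= N(3,3)–S(4,2)≠  → 2/4 unlike.
Total adjacent occupied pairs: 18; unlike-type pairs: 11.

11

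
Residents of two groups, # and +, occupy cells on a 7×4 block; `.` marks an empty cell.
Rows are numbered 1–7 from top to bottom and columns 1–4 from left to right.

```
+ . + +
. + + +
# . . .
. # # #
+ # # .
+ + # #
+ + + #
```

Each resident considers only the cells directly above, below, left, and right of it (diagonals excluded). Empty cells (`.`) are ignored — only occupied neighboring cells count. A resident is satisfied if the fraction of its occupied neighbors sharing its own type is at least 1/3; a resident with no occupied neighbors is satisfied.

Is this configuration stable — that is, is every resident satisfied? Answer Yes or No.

(1,1)+ 0/0 ok
(1,3)+ 2/2 ok
(1,4)+ 2/2 ok
(2,2)+ 1/1 ok
(2,3)+ 3/3 ok
(2,4)+ 2/2 ok
(3,1)# 0/0 ok
(4,2)# 2/2 ok
(4,3)# 3/3 ok
(4,4)# 1/1 ok
(5,1)+ 1/2 ok
(5,2)# 2/4 ok
(5,3)# 3/3 ok
(6,1)+ 3/3 ok
(6,2)+ 2/4 ok
(6,3)# 2/4 ok
(6,4)# 2/2 ok
(7,1)+ 2/2 ok
(7,2)+ 3/3 ok
(7,3)+ 1/3 ok
(7,4)# 1/2 ok
All meet the threshold, so the configuration is stable.

Yes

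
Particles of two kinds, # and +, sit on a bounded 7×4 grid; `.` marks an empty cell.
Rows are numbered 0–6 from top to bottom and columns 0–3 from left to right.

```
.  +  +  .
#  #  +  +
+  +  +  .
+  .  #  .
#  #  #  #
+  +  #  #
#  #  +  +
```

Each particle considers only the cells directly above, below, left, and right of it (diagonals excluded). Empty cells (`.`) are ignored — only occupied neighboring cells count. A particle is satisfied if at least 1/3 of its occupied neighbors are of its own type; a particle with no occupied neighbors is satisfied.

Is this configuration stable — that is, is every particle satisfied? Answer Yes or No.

(0,1)+ 1/2 satisfied
(0,2)+ 2/2 satisfied
(1,0)# 1/2 satisfied
(1,1)# 1/4 not
(1,2)+ 3/4 satisfied
(1,3)+ 1/1 satisfied
(2,0)+ 2/3 satisfied
(2,1)+ 2/3 satisfied
(2,2)+ 2/3 satisfied
(3,0)+ 1/2 satisfied
(3,2)# 1/2 satisfied
(4,0)# 1/3 satisfied
(4,1)# 2/3 satisfied
(4,2)# 4/4 satisfied
(4,3)# 2/2 satisfied
(5,0)+ 1/3 satisfied
(5,1)+ 1/4 not
(5,2)# 2/4 satisfied
(5,3)# 2/3 satisfied
(6,0)# 1/2 satisfied
(6,1)# 1/3 satisfied
(6,2)+ 1/3 satisfied
(6,3)+ 1/2 satisfied
For instance (1,1) has only 1/4 same-type neighbors, below 1/3.

No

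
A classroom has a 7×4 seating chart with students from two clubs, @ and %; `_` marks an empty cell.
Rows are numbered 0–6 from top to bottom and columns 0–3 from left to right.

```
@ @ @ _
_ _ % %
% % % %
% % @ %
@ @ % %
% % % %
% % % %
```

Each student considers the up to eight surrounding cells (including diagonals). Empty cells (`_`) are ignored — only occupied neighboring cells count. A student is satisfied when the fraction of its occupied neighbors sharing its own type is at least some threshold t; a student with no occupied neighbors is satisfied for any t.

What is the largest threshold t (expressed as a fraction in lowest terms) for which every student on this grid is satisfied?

(0,0)@ 1/1
(0,1)@ 2/3
(0,2)@ 1/3
(1,2)% 4/6
(1,3)% 3/4
(2,0)% 3/3
(2,1)% 5/6
(2,2)% 6/7
(2,3)% 4/5
(3,0)% 3/5
(3,1)% 5/8
(3,2)@ 1/8
(3,3)% 4/5
(4,0)@ 1/5
(4,1)@ 2/8
(4,2)% 6/8
(4,3)% 4/5
(5,0)% 3/5
(5,1)% 6/8
(5,2)% 7/8
(5,3)% 5/5
(6,0)% 3/3
(6,1)% 5/5
(6,2)% 5/5
(6,3)% 3/3
The smallest same-type fraction is 1/8 at (3,2), which reduces to 1/8. Any threshold above that leaves this student unsatisfied.

1/8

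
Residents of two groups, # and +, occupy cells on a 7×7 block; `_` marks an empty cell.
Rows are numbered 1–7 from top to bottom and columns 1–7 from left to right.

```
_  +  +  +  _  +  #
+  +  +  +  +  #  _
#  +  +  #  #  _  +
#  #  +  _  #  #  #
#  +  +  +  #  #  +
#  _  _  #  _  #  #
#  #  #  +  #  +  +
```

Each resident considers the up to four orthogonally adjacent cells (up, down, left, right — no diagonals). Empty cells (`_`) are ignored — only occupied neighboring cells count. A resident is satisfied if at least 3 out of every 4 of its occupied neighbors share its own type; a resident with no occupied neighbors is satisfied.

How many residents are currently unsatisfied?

(1,2)+ 2/2 ✓
(1,3)+ 3/3 ✓
(1,4)+ 2/2 ✓
(1,6)+ 0/2 ✗
(1,7)# 0/1 ✗
(2,1)+ 1/2 ✗
(2,2)+ 4/4 ✓
(2,3)+ 4/4 ✓
(2,4)+ 3/4 ✓
(2,5)+ 1/3 ✗
(2,6)# 0/2 ✗
(3,1)# 1/3 ✗
(3,2)+ 2/4 ✗
(3,3)+ 3/4 ✓
(3,4)# 1/3 ✗
(3,5)# 2/3 ✗
(3,7)+ 0/1 ✗
(4,1)# 3/3 ✓
(4,2)# 1/4 ✗
(4,3)+ 2/3 ✗
(4,5)# 3/3 ✓
(4,6)# 3/3 ✓
(4,7)# 1/3 ✗
(5,1)# 2/3 ✗
(5,2)+ 1/3 ✗
(5,3)+ 3/3 ✓
(5,4)+ 1/3 ✗
(5,5)# 2/3 ✗
(5,6)# 3/4 ✓
(5,7)+ 0/3 ✗
(6,1)# 2/2 ✓
(6,4)# 0/2 ✗
(6,6)# 2/3 ✗
(6,7)# 1/3 ✗
(7,1)# 2/2 ✓
(7,2)# 2/2 ✓
(7,3)# 1/2 ✗
(7,4)+ 0/3 ✗
(7,5)# 0/2 ✗
(7,6)+ 1/3 ✗
(7,7)+ 1/2 ✗
Unsatisfied: (1,6), (1,7), (2,1), (2,5), (2,6), (3,1), (3,2), (3,4), (3,5), (3,7), (4,2), (4,3), (4,7), (5,1), (5,2), (5,4), (5,5), (5,7), (6,4), (6,6), (6,7), (7,3), (7,4), (7,5), (7,6), (7,7) — 26 in total.

26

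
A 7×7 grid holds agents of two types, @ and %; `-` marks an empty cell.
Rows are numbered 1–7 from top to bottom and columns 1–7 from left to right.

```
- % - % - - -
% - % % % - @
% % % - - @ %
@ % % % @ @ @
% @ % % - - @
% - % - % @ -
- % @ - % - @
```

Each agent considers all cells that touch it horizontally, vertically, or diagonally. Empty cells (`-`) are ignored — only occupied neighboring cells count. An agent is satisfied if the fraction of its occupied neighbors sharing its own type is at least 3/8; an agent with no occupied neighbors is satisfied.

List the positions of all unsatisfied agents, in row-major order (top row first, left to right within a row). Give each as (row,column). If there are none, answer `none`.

(1,2)% 2/2 satisfied
(1,4)% 3/3 satisfied
(2,1)% 3/3 satisfied
(2,3)% 5/5 satisfied
(2,4)% 4/4 satisfied
(2,5)% 2/3 satisfied
(2,7)@ 1/2 satisfied
(3,1)% 3/4 satisfied
(3,2)% 6/7 satisfied
(3,3)% 6/6 satisfied
(3,6)@ 4/6 satisfied
(3,7)% 0/4 not
(4,1)@ 1/5 not
(4,2)% 6/8 satisfied
(4,3)% 6/7 satisfied
(4,4)% 4/5 satisfied
(4,5)@ 2/4 satisfied
(4,6)@ 4/5 satisfied
(4,7)@ 3/4 satisfied
(5,1)% 2/4 satisfied
(5,2)@ 1/7 not
(5,3)% 5/6 satisfied
(5,4)% 5/6 satisfied
(5,7)@ 3/3 satisfied
(6,1)% 2/3 satisfied
(6,3)% 3/5 satisfied
(6,5)% 2/3 satisfied
(6,6)@ 2/4 satisfied
(7,2)% 2/3 satisfied
(7,3)@ 0/2 not
(7,5)% 1/2 satisfied
(7,7)@ 1/1 satisfied

(3,7), (4,1), (5,2), (7,3)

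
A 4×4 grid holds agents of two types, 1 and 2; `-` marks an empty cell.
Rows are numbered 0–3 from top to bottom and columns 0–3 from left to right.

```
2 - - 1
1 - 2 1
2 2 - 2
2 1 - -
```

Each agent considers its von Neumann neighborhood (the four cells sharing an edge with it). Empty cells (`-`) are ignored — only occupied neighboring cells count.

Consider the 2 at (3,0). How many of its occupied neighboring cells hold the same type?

1

Occupied neighbors of (3,0): (2,0)=2, (3,1)=1.
Same type (2): 1 of 2.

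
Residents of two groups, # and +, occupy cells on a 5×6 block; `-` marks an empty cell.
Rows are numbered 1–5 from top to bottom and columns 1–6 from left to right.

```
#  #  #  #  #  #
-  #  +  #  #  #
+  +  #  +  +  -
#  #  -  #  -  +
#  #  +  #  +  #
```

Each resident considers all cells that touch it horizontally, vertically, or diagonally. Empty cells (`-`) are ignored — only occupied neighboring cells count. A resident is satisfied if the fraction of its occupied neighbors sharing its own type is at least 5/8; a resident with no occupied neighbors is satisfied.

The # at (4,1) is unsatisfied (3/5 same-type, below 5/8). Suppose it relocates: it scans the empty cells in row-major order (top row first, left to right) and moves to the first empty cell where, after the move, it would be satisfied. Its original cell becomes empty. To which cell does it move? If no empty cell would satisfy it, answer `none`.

Vacating (4,1). Empty cells in order:
  (2,1): 3/5 same-type → still unsatisfied.
  (3,6): 2/4 same-type → still unsatisfied.
  (4,3): 5/8 same-type → satisfied — stop here.

(4,3)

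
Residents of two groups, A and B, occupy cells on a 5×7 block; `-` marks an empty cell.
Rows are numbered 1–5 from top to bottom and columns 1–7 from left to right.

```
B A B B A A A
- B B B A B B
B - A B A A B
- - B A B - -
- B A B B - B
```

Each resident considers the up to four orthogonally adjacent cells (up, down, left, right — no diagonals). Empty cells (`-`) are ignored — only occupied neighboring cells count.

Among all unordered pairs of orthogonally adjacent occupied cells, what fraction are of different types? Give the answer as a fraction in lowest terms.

Scan each occupied cell's neighbors to the right and below so each pair is counted once.
From row 1: 6 unlike of 12 pairs (running 6/12).
From row 2: 4 unlike of 10 pairs (running 10/22).
From row 3: 6 unlike of 7 pairs (running 16/29).
From row 4: 4 unlike of 5 pairs (running 20/34).
From row 5: 2 unlike of 3 pairs (running 22/37).
Total adjacent occupied pairs: 37; unlike-type pairs: 22.
22/37 is already in lowest terms.

22/37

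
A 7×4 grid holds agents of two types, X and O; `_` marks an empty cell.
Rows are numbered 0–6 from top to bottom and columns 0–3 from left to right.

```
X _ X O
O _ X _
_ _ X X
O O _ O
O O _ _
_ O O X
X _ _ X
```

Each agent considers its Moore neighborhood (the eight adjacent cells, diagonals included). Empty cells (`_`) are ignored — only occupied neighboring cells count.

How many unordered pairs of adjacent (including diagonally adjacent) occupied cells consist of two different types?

9

Scan each occupied cell's neighbors to the right and below (and the two forward diagonals) so each pair is counted once.
Row 0: X(0,0)–O(1,0)≠ X(0,2)–O(0,3)≠ X(0,2)–X(1,2)= O(0,3)–X(1,2)≠  → 3/4 unlike.
Row 1: X(1,2)–X(2,2)= X(1,2)–X(2,3)=  → 0/2 unlike.
Row 2: X(2,2)–X(2,3)= X(2,2)–O(3,3)≠ X(2,2)–O(3,1)≠ X(2,3)–O(3,3)≠  → 3/4 unlike.
Row 3: O(3,0)–O(3,1)= O(3,0)–O(4,0)= O(3,0)–O(4,1)= O(3,1)–O(4,1)= O(3,1)–O(4,0)=  → 0/5 unlike.
Row 4: O(4,0)–O(4,1)= O(4,0)–O(5,1)= O(4,1)–O(5,1)= O(4,1)–O(5,2)=  → 0/4 unlike.
Row 5: O(5,1)–O(5,2)= O(5,1)–X(6,0)≠ O(5,2)–X(5,3)≠ O(5,2)–X(6,3)≠ X(5,3)–X(6,3)=  → 3/5 unlike.
Total adjacent occupied pairs: 24; unlike-type pairs: 9.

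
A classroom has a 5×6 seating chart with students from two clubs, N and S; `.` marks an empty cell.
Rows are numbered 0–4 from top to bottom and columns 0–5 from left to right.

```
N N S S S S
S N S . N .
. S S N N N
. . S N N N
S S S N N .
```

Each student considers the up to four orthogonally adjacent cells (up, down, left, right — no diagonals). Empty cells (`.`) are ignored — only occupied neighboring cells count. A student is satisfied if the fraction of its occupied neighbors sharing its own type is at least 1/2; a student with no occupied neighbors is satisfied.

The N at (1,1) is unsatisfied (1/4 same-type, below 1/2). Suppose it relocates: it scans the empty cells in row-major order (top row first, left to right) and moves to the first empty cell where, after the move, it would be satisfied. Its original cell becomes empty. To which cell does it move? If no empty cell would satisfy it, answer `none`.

(1,3)

Vacating (1,1). Empty cells in order:
  (1,3): 2/4 same-type → satisfied — stop here.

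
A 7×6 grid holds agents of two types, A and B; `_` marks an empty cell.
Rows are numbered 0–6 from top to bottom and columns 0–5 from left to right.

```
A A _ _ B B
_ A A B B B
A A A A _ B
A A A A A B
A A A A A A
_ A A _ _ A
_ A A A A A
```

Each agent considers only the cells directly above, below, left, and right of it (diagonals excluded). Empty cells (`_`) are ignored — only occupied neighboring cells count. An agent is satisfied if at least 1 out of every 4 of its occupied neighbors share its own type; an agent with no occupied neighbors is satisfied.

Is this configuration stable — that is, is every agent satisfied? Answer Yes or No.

Yes

Row 0: (0,0)A 1/1 ✓ · (0,1)A 2/2 ✓ · (0,4)B 2/2 ✓ · (0,5)B 2/2 ✓
Row 1: (1,1)A 3/3 ✓ · (1,2)A 2/3 ✓ · (1,3)B 1/3 ✓ · (1,4)B 3/3 ✓ · (1,5)B 3/3 ✓
Row 2: (2,0)A 2/2 ✓ · (2,1)A 4/4 ✓ · (2,2)A 4/4 ✓ · (2,3)A 2/3 ✓ · (2,5)B 2/2 ✓
Row 3: (3,0)A 3/3 ✓ · (3,1)A 4/4 ✓ · (3,2)A 4/4 ✓ · (3,3)A 4/4 ✓ · (3,4)A 2/3 ✓ · (3,5)B 1/3 ✓
Row 4: (4,0)A 2/2 ✓ · (4,1)A 4/4 ✓ · (4,2)A 4/4 ✓ · (4,3)A 3/3 ✓ · (4,4)A 3/3 ✓ · (4,5)A 2/3 ✓
Row 5: (5,1)A 3/3 ✓ · (5,2)A 3/3 ✓ · (5,5)A 2/2 ✓
Row 6: (6,1)A 2/2 ✓ · (6,2)A 3/3 ✓ · (6,3)A 2/2 ✓ · (6,4)A 2/2 ✓ · (6,5)A 2/2 ✓
All meet the threshold, so the configuration is stable.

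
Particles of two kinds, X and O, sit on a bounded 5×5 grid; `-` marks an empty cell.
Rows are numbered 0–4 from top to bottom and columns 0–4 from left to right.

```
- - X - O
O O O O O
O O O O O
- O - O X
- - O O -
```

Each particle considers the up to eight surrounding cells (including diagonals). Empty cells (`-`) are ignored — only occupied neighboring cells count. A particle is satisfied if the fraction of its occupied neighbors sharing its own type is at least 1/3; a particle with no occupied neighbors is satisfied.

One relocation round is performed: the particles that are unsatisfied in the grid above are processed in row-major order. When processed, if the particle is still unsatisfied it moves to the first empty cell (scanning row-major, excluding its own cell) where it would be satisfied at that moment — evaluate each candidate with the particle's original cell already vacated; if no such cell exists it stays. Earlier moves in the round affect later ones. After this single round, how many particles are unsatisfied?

1

Initially unsatisfied (in order): (0,2), (3,4).
  (0,2) → (4,4).
  (3,4): no empty cell satisfies it; stays.
Resulting grid:
- - - - O
O O O O O
O O O O O
- O - O X
- - O O X
Unsatisfied now: (3,4).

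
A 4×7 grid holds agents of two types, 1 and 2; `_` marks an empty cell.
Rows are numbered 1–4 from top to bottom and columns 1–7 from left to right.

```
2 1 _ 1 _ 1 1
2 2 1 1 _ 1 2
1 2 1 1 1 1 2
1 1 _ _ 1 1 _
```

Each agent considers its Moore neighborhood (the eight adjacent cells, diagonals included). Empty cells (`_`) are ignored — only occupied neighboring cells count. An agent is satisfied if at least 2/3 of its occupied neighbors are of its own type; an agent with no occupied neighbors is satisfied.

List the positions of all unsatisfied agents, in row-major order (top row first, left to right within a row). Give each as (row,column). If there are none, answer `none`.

(1,2), (2,1), (2,2), (2,7), (3,1), (3,2), (3,7)

Row 1: (1,1)2 2/3 ok · (1,2)1 1/4 unhappy · (1,4)1 2/2 ok · (1,6)1 2/3 ok · (1,7)1 2/3 ok
Row 2: (2,1)2 3/5 unhappy · (2,2)2 3/7 unhappy · (2,3)1 5/7 ok · (2,4)1 5/5 ok · (2,6)1 4/6 ok · (2,7)2 1/5 unhappy
Row 3: (3,1)1 2/5 unhappy · (3,2)2 2/7 unhappy · (3,3)1 4/6 ok · (3,4)1 5/5 ok · (3,5)1 6/6 ok · (3,6)1 4/6 ok · (3,7)2 1/4 unhappy
Row 4: (4,1)1 2/3 ok · (4,2)1 3/4 ok · (4,5)1 4/4 ok · (4,6)1 3/4 ok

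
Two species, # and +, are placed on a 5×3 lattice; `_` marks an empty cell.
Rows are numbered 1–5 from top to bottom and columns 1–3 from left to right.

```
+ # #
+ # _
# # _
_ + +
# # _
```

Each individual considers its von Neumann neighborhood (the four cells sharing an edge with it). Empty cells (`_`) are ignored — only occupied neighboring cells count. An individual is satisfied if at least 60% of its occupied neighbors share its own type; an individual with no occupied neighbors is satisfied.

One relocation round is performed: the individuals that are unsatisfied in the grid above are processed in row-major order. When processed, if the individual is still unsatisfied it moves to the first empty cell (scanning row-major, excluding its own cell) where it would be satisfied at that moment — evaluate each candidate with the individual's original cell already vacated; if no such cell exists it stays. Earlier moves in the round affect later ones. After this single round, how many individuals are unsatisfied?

4

Initially unsatisfied (in order): (1,1), (2,1), (3,1), (4,2), (5,2).
  (1,1): no empty cell satisfies it; stays.
  (2,1): no empty cell satisfies it; stays.
  (3,1) → (2,3).
  (4,2): no empty cell satisfies it; stays.
  (5,2) → (3,3).
Resulting grid:
+ # #
+ # #
_ # #
_ + +
# _ _
Unsatisfied now: (1,1), (2,1), (4,2), (4,3).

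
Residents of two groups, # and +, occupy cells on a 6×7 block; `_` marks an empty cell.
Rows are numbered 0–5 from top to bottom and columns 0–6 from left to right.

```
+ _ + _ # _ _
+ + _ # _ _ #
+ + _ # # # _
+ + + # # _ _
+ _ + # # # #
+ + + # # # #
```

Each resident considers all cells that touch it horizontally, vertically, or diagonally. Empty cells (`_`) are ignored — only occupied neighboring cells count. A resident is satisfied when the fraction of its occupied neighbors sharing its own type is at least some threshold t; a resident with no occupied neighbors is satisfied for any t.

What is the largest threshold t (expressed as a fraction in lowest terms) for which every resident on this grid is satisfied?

1/2

(0,0)+ 2/2
(0,2)+ 1/2
(0,4)# 1/1
(1,0)+ 4/4
(1,1)+ 5/5
(1,3)# 3/4
(1,6)# 1/1
(2,0)+ 5/5
(2,1)+ 6/6
(2,3)# 4/5
(2,4)# 5/5
(2,5)# 3/3
(3,0)+ 4/4
(3,1)+ 6/6
(3,2)+ 3/6
(3,3)# 5/7
(3,4)# 7/7
(4,0)+ 4/4
(4,2)+ 4/7
(4,3)# 5/8
(4,4)# 7/7
(4,5)# 6/6
(4,6)# 3/3
(5,0)+ 2/2
(5,1)+ 4/4
(5,2)+ 2/4
(5,3)# 3/5
(5,4)# 5/5
(5,5)# 5/5
(5,6)# 3/3
The smallest same-type fraction is 1/2 at (0,2), which reduces to 1/2. Any threshold above that leaves this resident unsatisfied.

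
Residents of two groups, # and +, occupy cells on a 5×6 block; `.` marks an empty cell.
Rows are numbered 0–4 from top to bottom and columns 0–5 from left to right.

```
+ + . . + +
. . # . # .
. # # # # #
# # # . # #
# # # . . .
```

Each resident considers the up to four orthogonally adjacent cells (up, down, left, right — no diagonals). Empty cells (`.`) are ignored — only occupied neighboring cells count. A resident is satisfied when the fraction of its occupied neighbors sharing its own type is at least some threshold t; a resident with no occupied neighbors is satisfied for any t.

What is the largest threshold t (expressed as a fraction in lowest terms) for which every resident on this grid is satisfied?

1/2

(0,0)+ 1/1
(0,1)+ 1/1
(0,4)+ 1/2
(0,5)+ 1/1
(1,2)# 1/1
(1,4)# 1/2
(2,1)# 2/2
(2,2)# 4/4
(2,3)# 2/2
(2,4)# 4/4
(2,5)# 2/2
(3,0)# 2/2
(3,1)# 4/4
(3,2)# 3/3
(3,4)# 2/2
(3,5)# 2/2
(4,0)# 2/2
(4,1)# 3/3
(4,2)# 2/2
The smallest same-type fraction is 1/2 at (0,4), which reduces to 1/2. Any threshold above that leaves this resident unsatisfied.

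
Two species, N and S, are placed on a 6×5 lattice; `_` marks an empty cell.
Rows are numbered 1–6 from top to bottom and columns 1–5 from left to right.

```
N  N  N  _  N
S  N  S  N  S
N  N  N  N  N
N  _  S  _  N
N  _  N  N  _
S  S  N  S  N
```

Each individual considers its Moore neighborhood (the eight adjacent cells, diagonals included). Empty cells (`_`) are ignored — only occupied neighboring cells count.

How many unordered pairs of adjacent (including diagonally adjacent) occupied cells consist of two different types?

Scan each occupied cell's neighbors to the right and below (and the two forward diagonals) so each pair is counted once.
Row 1: N(1,1)–N(1,2)= N(1,1)–S(2,1)≠ N(1,1)–N(2,2)= N(1,2)–N(1,3)= N(1,2)–N(2,2)= N(1,2)–S(2,3)≠ N(1,2)–S(2,1)≠ N(1,3)–S(2,3)≠ N(1,3)–N(2,4)= N(1,3)–N(2,2)= N(1,5)–S(2,5)≠ N(1,5)–N(2,4)=  → 5/12 unlike.
Row 2: S(2,1)–N(2,2)≠ S(2,1)–N(3,1)≠ S(2,1)–N(3,2)≠ N(2,2)–S(2,3)≠ N(2,2)–N(3,2)= N(2,2)–N(3,3)= N(2,2)–N(3,1)= S(2,3)–N(2,4)≠ S(2,3)–N(3,3)≠ S(2,3)–N(3,4)≠ S(2,3)–N(3,2)≠ N(2,4)–S(2,5)≠ N(2,4)–N(3,4)= N(2,4)–N(3,5)= N(2,4)–N(3,3)= S(2,5)–N(3,5)≠ S(2,5)–N(3,4)≠  → 11/17 unlike.
Row 3: N(3,1)–N(3,2)= N(3,1)–N(4,1)= N(3,2)–N(3,3)= N(3,2)–S(4,3)≠ N(3,2)–N(4,1)= N(3,3)–N(3,4)= N(3,3)–S(4,3)≠ N(3,4)–N(3,5)= N(3,4)–N(4,5)= N(3,4)–S(4,3)≠ N(3,5)–N(4,5)=  → 3/11 unlike.
Row 4: N(4,1)–N(5,1)= S(4,3)–N(5,3)≠ S(4,3)–N(5,4)≠ N(4,5)–N(5,4)=  → 2/4 unlike.
Row 5: N(5,1)–S(6,1)≠ N(5,1)–S(6,2)≠ N(5,3)–N(5,4)= N(5,3)–N(6,3)= N(5,3)–S(6,4)≠ N(5,3)–S(6,2)≠ N(5,4)–S(6,4)≠ N(5,4)–N(6,5)= N(5,4)–N(6,3)=  → 5/9 unlike.
Row 6: S(6,1)–S(6,2)= S(6,2)–N(6,3)≠ N(6,3)–S(6,4)≠ S(6,4)–N(6,5)≠  → 3/4 unlike.
Total adjacent occupied pairs: 57; unlike-type pairs: 29.

29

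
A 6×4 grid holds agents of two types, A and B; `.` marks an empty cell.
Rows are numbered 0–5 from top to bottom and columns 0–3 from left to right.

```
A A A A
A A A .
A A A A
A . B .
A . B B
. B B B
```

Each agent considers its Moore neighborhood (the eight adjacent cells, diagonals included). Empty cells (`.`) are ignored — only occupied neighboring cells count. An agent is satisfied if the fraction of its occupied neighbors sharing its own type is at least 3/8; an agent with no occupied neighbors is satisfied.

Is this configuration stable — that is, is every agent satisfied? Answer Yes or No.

Row 0: (0,0)A 3/3 satisfied · (0,1)A 5/5 satisfied · (0,2)A 4/4 satisfied · (0,3)A 2/2 satisfied
Row 1: (1,0)A 5/5 satisfied · (1,1)A 8/8 satisfied · (1,2)A 7/7 satisfied
Row 2: (2,0)A 4/4 satisfied · (2,1)A 6/7 satisfied · (2,2)A 4/5 satisfied · (2,3)A 2/3 satisfied
Row 3: (3,0)A 3/3 satisfied · (3,2)B 2/5 satisfied
Row 4: (4,0)A 1/2 satisfied · (4,2)B 5/5 satisfied · (4,3)B 4/4 satisfied
Row 5: (5,1)B 2/3 satisfied · (5,2)B 4/4 satisfied · (5,3)B 3/3 satisfied
All meet the threshold, so the configuration is stable.

Yes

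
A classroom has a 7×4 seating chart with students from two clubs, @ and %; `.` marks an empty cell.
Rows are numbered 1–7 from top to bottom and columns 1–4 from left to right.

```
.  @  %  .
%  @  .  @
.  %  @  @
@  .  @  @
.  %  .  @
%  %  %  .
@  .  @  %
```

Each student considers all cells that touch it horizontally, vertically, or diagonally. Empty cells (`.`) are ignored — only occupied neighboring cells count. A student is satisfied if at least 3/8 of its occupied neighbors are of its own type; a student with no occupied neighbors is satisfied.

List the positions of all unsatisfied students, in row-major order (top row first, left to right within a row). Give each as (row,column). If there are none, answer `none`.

(1,2)@ 1/3 not
(1,3)% 0/3 not
(2,1)% 1/3 not
(2,2)@ 2/5 satisfied
(2,4)@ 2/3 satisfied
(3,2)% 1/5 not
(3,3)@ 5/6 satisfied
(3,4)@ 4/4 satisfied
(4,1)@ 0/2 not
(4,3)@ 4/6 satisfied
(4,4)@ 4/4 satisfied
(5,2)% 3/5 satisfied
(5,4)@ 2/3 satisfied
(6,1)% 2/3 satisfied
(6,2)% 3/5 satisfied
(6,3)% 3/5 satisfied
(7,1)@ 0/2 not
(7,3)@ 0/3 not
(7,4)% 1/2 satisfied

(1,2), (1,3), (2,1), (3,2), (4,1), (7,1), (7,3)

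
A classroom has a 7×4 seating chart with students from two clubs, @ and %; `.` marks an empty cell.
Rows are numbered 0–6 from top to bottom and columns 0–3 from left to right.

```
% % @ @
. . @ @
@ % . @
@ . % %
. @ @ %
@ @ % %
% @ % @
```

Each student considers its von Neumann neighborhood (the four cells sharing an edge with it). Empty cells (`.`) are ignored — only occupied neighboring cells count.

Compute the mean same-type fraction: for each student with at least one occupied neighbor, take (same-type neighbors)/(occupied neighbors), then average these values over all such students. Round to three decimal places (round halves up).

Row 0: (0,0)% 1/1 · (0,1)% 1/2 · (0,2)@ 2/3 · (0,3)@ 2/2
Row 1: (1,2)@ 2/2 · (1,3)@ 3/3
Row 2: (2,0)@ 1/2 · (2,1)% 0/1 · (2,3)@ 1/2
Row 3: (3,0)@ 1/1 · (3,2)% 1/2 · (3,3)% 2/3
Row 4: (4,1)@ 2/2 · (4,2)@ 1/4 · (4,3)% 2/3
Row 5: (5,0)@ 1/2 · (5,1)@ 3/4 · (5,2)% 2/4 · (5,3)% 2/3
Row 6: (6,0)% 0/2 · (6,1)@ 1/3 · (6,2)% 1/3 · (6,3)@ 0/2
Sum over 23 students: 1/1 + 1/2 + 2/3 + 2/2 + 2/2 + 3/3 + 1/2 + 0/1 + 1/2 + 1/1 + 1/2 + 2/3 + 2/2 + 1/4 + 2/3 + 1/2 + 3/4 + 2/4 + 2/3 + 0/2 + 1/3 + 1/3 + 0/2 = 40/3; mean = 40/3 ÷ 23 = 40/69 = 0.579710… → 0.580.

0.580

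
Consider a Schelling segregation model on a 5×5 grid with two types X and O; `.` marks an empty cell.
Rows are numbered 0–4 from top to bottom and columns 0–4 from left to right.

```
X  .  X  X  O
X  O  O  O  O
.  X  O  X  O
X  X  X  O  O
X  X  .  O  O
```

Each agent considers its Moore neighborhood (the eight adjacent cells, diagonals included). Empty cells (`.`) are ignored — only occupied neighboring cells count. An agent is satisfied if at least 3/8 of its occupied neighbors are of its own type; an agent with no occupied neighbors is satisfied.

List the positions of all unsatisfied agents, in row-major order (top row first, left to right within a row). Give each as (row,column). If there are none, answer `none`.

(0,0)X 1/2 ✓
(0,2)X 1/4 ✗
(0,3)X 1/5 ✗
(0,4)O 2/3 ✓
(1,0)X 2/3 ✓
(1,1)O 2/6 ✗
(1,2)O 3/7 ✓
(1,3)O 5/8 ✓
(1,4)O 3/5 ✓
(2,1)X 4/7 ✓
(2,2)O 4/8 ✓
(2,3)X 1/8 ✗
(2,4)O 4/5 ✓
(3,0)X 4/4 ✓
(3,1)X 5/6 ✓
(3,2)X 4/7 ✓
(3,3)O 5/7 ✓
(3,4)O 4/5 ✓
(4,0)X 3/3 ✓
(4,1)X 4/4 ✓
(4,3)O 3/4 ✓
(4,4)O 3/3 ✓

(0,2), (0,3), (1,1), (2,3)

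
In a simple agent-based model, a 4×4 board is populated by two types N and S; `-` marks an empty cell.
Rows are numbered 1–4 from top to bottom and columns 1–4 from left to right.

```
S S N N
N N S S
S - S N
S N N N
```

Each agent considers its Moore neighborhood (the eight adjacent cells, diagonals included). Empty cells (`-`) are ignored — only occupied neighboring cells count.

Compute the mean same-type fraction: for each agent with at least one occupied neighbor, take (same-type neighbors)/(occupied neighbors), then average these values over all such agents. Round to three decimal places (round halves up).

(1,1)S 1/3
(1,2)S 2/5
(1,3)N 2/5
(1,4)N 1/3
(2,1)N 1/4
(2,2)N 2/7
(2,3)S 3/7
(2,4)S 2/5
(3,1)S 1/4
(3,3)S 2/7
(3,4)N 2/5
(4,1)S 1/2
(4,2)N 1/4
(4,3)N 3/4
(4,4)N 2/3
Sum over 15 agents: 1/3 + 2/5 + 2/5 + 1/3 + 1/4 + 2/7 + 3/7 + 2/5 + 1/4 + 2/7 + 2/5 + 1/2 + 1/4 + 3/4 + 2/3 = 89/15; mean = 89/15 ÷ 15 = 89/225 = 0.395555… → 0.396.

0.396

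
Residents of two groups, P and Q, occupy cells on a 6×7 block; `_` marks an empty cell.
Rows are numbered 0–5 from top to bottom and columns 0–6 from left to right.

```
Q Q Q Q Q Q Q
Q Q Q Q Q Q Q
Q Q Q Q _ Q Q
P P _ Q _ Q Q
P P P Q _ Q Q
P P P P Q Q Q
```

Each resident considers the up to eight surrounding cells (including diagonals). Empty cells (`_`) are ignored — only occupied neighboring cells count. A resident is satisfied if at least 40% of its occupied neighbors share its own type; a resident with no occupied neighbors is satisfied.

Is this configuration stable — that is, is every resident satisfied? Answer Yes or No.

Yes

(0,0)Q 3/3 satisfied
(0,1)Q 5/5 satisfied
(0,2)Q 5/5 satisfied
(0,3)Q 5/5 satisfied
(0,4)Q 5/5 satisfied
(0,5)Q 5/5 satisfied
(0,6)Q 3/3 satisfied
(1,0)Q 5/5 satisfied
(1,1)Q 8/8 satisfied
(1,2)Q 8/8 satisfied
(1,3)Q 7/7 satisfied
(1,4)Q 7/7 satisfied
(1,5)Q 7/7 satisfied
(1,6)Q 5/5 satisfied
(2,0)Q 3/5 satisfied
(2,1)Q 5/7 satisfied
(2,2)Q 6/7 satisfied
(2,3)Q 5/5 satisfied
(2,5)Q 6/6 satisfied
(2,6)Q 5/5 satisfied
(3,0)P 3/5 satisfied
(3,1)P 4/7 satisfied
(3,3)Q 3/4 satisfied
(3,5)Q 5/5 satisfied
(3,6)Q 5/5 satisfied
(4,0)P 5/5 satisfied
(4,1)P 7/7 satisfied
(4,2)P 5/7 satisfied
(4,3)Q 2/5 satisfied
(4,5)Q 6/6 satisfied
(4,6)Q 5/5 satisfied
(5,0)P 3/3 satisfied
(5,1)P 5/5 satisfied
(5,2)P 4/5 satisfied
(5,3)P 2/4 satisfied
(5,4)Q 3/4 satisfied
(5,5)Q 4/4 satisfied
(5,6)Q 3/3 satisfied
All meet the threshold, so the configuration is stable.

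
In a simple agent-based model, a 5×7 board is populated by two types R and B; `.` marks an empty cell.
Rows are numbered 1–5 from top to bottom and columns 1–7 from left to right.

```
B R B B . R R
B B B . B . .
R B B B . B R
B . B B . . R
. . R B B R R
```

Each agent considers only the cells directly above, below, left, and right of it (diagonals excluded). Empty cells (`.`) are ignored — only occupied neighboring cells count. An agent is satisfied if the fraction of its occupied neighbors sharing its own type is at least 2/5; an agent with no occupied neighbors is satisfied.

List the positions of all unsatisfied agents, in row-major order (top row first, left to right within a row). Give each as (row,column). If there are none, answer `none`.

Row 1: (1,1)B 1/2 ✓ · (1,2)R 0/3 ✗ · (1,3)B 2/3 ✓ · (1,4)B 1/1 ✓ · (1,6)R 1/1 ✓ · (1,7)R 1/1 ✓
Row 2: (2,1)B 2/3 ✓ · (2,2)B 3/4 ✓ · (2,3)B 3/3 ✓ · (2,5)B 0/0 ✓
Row 3: (3,1)R 0/3 ✗ · (3,2)B 2/3 ✓ · (3,3)B 4/4 ✓ · (3,4)B 2/2 ✓ · (3,6)B 0/1 ✗ · (3,7)R 1/2 ✓
Row 4: (4,1)B 0/1 ✗ · (4,3)B 2/3 ✓ · (4,4)B 3/3 ✓ · (4,7)R 2/2 ✓
Row 5: (5,3)R 0/2 ✗ · (5,4)B 2/3 ✓ · (5,5)B 1/2 ✓ · (5,6)R 1/2 ✓ · (5,7)R 2/2 ✓

(1,2), (3,1), (3,6), (4,1), (5,3)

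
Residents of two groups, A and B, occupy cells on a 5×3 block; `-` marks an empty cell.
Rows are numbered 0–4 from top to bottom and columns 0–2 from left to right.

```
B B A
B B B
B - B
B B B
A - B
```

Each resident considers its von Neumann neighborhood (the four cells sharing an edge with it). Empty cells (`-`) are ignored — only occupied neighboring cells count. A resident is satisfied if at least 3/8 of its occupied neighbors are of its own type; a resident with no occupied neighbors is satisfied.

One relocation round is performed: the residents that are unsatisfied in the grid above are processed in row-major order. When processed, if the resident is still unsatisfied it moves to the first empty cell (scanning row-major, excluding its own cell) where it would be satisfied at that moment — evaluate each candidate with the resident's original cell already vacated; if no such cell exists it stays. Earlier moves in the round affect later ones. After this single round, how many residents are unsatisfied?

Initially unsatisfied (in order): (0,2), (4,0).
  (0,2): no empty cell satisfies it; stays.
  (4,0): no empty cell satisfies it; stays.
Resulting grid:
B B A
B B B
B - B
B B B
A - B
Unsatisfied now: (0,2), (4,0).

2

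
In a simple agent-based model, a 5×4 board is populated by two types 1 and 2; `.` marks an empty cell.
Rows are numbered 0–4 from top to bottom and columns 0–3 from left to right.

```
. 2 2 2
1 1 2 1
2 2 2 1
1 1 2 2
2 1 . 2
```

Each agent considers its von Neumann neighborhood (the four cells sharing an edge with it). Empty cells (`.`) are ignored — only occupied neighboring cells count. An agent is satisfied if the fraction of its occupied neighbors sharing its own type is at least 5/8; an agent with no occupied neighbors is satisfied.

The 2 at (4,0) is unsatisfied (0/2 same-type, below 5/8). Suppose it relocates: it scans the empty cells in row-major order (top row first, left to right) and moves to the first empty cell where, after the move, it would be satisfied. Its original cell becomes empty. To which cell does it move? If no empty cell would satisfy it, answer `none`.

(4,2)

Vacating (4,0). Empty cells in order:
  (0,0): 1/2 same-type → still unsatisfied.
  (4,2): 2/3 same-type → satisfied — stop here.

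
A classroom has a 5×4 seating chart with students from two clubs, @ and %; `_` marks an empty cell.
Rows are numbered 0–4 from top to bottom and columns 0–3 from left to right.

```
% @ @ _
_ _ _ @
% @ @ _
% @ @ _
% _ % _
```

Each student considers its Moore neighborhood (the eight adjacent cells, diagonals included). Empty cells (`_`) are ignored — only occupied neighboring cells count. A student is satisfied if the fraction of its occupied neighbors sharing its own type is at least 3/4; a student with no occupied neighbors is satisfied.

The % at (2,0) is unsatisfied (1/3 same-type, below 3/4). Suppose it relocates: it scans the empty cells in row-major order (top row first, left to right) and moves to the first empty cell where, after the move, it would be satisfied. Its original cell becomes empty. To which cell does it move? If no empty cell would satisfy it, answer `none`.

Vacating (2,0). Empty cells in order:
  (0,3): 0/2 same-type → still unsatisfied.
  (1,0): 1/3 same-type → still unsatisfied.
  (1,1): 1/5 same-type → still unsatisfied.
  (1,2): 0/5 same-type → still unsatisfied.
  (2,3): 0/3 same-type → still unsatisfied.
  (3,3): 1/3 same-type → still unsatisfied.
  (4,1): 3/5 same-type → still unsatisfied.
  (4,3): 1/2 same-type → still unsatisfied.

none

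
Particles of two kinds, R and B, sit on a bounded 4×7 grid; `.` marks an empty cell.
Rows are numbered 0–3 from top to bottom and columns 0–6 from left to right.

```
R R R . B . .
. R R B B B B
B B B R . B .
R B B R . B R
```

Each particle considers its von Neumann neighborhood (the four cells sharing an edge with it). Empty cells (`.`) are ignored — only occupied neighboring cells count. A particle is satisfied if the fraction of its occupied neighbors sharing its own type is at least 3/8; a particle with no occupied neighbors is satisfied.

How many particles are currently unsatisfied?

(0,0)R 1/1 satisfied
(0,1)R 3/3 satisfied
(0,2)R 2/2 satisfied
(0,4)B 1/1 satisfied
(1,1)R 2/3 satisfied
(1,2)R 2/4 satisfied
(1,3)B 1/3 not
(1,4)B 3/3 satisfied
(1,5)B 3/3 satisfied
(1,6)B 1/1 satisfied
(2,0)B 1/2 satisfied
(2,1)B 3/4 satisfied
(2,2)B 2/4 satisfied
(2,3)R 1/3 not
(2,5)B 2/2 satisfied
(3,0)R 0/2 not
(3,1)B 2/3 satisfied
(3,2)B 2/3 satisfied
(3,3)R 1/2 satisfied
(3,5)B 1/2 satisfied
(3,6)R 0/1 not
Unsatisfied: (1,3), (2,3), (3,0), (3,6) — 4 in total.

4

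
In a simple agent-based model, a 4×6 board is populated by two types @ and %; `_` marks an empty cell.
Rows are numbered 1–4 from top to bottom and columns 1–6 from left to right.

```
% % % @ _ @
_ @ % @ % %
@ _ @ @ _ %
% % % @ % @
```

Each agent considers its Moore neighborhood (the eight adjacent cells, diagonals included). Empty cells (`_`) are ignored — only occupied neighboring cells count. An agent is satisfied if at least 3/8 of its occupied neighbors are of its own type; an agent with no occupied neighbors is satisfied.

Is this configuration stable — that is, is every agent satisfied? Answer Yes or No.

Row 1: (1,1)% 1/2 ok · (1,2)% 3/4 ok · (1,3)% 2/5 ok · (1,4)@ 1/4 unhappy · (1,6)@ 0/2 unhappy
Row 2: (2,2)@ 2/6 unhappy · (2,3)% 2/7 unhappy · (2,4)@ 3/6 ok · (2,5)% 2/6 unhappy · (2,6)% 2/3 ok
Row 3: (3,1)@ 1/3 unhappy · (3,3)@ 4/7 ok · (3,4)@ 3/7 ok · (3,6)% 3/4 ok
Row 4: (4,1)% 1/2 ok · (4,2)% 2/4 ok · (4,3)% 1/4 unhappy · (4,4)@ 2/4 ok · (4,5)% 1/4 unhappy · (4,6)@ 0/2 unhappy
For instance (1,4) has only 1/4 same-type neighbors, below 3/8.

No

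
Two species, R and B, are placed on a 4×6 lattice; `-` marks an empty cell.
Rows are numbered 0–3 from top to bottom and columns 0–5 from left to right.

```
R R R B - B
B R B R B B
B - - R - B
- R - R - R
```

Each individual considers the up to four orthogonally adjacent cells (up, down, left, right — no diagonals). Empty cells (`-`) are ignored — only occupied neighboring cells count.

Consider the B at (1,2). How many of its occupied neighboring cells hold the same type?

Occupied neighbors of (1,2): (0,2)=R, (1,1)=R, (1,3)=R.
Same type (B): 0 of 3.

0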